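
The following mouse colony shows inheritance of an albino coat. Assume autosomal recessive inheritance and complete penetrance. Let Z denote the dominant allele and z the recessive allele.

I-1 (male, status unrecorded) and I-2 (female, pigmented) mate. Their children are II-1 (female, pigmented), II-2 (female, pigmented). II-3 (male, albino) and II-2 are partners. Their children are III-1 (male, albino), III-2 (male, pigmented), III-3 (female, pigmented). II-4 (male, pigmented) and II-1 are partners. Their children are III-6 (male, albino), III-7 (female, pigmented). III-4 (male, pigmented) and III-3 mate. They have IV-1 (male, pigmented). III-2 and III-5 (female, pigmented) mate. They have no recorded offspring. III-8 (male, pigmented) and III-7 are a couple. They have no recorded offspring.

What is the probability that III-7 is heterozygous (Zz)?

2/3

II-4 is pigmented so carries Z and passed z to III-6 (zz), so II-4 is Zz.
II-1 is pigmented so carries Z and passed z to III-6 (zz), so II-1 is Zz.
Their cross gives offspring ratios 1/4 ZZ : 1/2 Zz : 1/4 zz. Conditioning on III-7 being pigmented, P(Zz) = 1/2 / 3/4 = 2/3.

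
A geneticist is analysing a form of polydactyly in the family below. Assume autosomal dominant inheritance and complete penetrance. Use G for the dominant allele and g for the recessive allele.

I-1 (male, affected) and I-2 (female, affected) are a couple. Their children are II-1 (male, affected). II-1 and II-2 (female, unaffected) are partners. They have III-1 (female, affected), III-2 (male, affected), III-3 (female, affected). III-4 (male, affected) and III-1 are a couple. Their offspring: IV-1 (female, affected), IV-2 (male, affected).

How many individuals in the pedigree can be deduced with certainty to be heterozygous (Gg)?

Obligate heterozygotes: III-1 is affected so carries G and received g from II-2 (gg), so III-1 is Gg; III-2 is affected so carries G and received g from II-2 (gg), so III-2 is Gg; III-3 is affected so carries G and received g from II-2 (gg), so III-3 is Gg.
Every other individual is either homozygous by phenotype or has at least one consistent homozygous assignment, so the count is 3.

3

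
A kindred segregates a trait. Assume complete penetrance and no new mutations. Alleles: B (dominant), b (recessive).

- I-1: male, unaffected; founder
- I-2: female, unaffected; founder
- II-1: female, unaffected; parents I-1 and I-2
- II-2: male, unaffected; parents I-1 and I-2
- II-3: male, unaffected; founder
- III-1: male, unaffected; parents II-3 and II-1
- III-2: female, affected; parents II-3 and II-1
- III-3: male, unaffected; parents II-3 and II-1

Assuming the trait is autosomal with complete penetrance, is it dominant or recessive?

recessive

II-3 and II-1 are both unaffected yet have an affected child III-2. Under dominance, an affected child requires at least one affected parent, so the trait cannot be dominant.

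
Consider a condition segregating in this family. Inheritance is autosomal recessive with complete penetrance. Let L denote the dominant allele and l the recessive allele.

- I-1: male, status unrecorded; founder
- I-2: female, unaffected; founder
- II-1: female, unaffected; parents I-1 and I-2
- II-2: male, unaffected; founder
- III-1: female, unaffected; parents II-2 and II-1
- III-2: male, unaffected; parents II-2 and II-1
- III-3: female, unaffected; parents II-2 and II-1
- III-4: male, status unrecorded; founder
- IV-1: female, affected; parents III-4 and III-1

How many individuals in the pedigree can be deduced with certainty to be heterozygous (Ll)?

Obligate heterozygotes: III-1 is unaffected so carries L and passed l to IV-1 (ll), so III-1 is Ll.
Every other individual is either homozygous by phenotype or has at least one consistent homozygous assignment, so the count is 1.

1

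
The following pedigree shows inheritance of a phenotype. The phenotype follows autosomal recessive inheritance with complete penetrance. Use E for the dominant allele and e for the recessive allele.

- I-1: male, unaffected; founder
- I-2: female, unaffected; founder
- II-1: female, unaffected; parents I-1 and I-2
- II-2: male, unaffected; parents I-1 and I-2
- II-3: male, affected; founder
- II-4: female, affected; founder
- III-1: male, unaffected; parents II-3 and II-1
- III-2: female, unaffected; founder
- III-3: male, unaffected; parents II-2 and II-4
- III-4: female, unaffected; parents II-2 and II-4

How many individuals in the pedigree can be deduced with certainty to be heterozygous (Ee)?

3

Obligate heterozygotes: III-1 is unaffected so carries E and received e from II-3 (ee), so III-1 is Ee; III-3 is unaffected so carries E and received e from II-4 (ee), so III-3 is Ee; III-4 is unaffected so carries E and received e from II-4 (ee), so III-4 is Ee.
Every other individual is either homozygous by phenotype or has at least one consistent homozygous assignment, so the count is 3.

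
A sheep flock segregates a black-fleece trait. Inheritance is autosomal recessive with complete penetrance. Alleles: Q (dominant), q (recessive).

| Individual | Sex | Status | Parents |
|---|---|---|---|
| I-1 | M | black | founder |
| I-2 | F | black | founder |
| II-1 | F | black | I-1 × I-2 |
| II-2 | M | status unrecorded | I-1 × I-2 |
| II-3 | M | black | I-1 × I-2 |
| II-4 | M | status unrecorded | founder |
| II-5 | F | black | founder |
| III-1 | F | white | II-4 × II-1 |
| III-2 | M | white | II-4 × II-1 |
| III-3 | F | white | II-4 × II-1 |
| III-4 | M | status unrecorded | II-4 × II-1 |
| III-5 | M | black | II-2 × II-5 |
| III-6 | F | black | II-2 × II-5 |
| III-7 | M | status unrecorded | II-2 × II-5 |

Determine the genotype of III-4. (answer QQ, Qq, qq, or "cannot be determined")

III-4's phenotype is unrecorded, and no parent or child forces a single allele at both positions; consistent genotype assignments exist with III-4 as Qq or qq.

cannot be determined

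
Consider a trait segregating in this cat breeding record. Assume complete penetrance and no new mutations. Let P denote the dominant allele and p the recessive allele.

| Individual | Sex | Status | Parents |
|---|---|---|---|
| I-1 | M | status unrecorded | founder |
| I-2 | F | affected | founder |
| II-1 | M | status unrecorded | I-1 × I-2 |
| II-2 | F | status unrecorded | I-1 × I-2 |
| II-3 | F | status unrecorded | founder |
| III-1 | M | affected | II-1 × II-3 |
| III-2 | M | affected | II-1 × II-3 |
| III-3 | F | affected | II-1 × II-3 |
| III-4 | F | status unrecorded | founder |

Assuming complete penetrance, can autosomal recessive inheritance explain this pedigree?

A consistent assignment under autosomal recessive exists: I-1 PP, I-2 pp, II-1 Pp, II-2 Pp, II-3 Pp, III-1 pp, III-2 pp, III-3 pp, III-4 PP.
In this assignment every recorded phenotype matches its genotype and every non-founder's genotype is obtainable from its parents' genotypes, so the pedigree is consistent.

Yes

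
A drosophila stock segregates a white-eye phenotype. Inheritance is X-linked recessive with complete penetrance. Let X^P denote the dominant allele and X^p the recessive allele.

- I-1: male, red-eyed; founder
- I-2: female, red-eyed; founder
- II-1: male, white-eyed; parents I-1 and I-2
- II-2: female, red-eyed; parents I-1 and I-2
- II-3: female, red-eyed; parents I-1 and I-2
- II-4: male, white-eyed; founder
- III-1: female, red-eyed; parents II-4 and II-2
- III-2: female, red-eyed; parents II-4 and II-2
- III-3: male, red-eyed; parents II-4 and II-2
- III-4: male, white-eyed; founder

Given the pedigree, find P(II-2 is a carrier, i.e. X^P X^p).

1/9

I-1 is red-eyed, so I-1 is X^P Y.
I-2 is red-eyed so carries P and passed p to II-1 (X^p Y), so I-2 is X^P X^p.
Their cross gives offspring ratios 1/2 X^P X^P : 1/2 X^P X^p. Conditioning on II-2 being red-eyed, P(X^P X^p) = 1/2 / 1 = 1/2 before taking II-2's own offspring into account.
II-4 is white-eyed, so II-4 is X^p Y.
Now use II-2's offspring. Probability of each recorded status — red-eyed daughter III-1: 1/2 if II-2 is X^P X^p, 1 if X^P X^P; red-eyed daughter III-2: 1/2 if II-2 is X^P X^p, 1 if X^P X^P; red-eyed son III-3: 1/2 if II-2 is X^P X^p, 1 if X^P X^P.
Bayes: P(X^P X^p) = 1/2·1/8 / (1/2·1/8 + 1/2·1) = 1/9.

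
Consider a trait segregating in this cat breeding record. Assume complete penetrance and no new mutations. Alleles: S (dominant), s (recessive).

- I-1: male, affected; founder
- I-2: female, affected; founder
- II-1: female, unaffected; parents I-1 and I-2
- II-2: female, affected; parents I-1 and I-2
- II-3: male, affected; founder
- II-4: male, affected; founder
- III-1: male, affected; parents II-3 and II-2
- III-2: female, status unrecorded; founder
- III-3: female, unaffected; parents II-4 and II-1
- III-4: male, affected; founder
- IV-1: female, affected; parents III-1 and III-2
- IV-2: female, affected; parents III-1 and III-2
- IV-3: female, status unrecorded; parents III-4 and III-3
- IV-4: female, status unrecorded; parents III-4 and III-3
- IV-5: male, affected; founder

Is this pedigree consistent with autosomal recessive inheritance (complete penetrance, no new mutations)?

No

Under autosomal recessive, II-1 (unaffected, female) cannot arise from I-1 (affected) × I-2 (affected).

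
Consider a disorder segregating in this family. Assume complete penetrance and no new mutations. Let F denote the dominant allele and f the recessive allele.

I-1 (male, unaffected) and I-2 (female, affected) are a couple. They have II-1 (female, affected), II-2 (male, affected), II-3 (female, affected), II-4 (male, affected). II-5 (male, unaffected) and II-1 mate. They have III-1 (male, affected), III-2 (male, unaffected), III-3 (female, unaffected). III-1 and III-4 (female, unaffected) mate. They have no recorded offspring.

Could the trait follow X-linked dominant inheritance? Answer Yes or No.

Yes

A consistent assignment under X-linked dominant exists: I-1 X^f Y, I-2 X^F X^F, II-1 X^F X^f, II-2 X^F Y, II-3 X^F X^f, II-4 X^F Y, II-5 X^f Y, III-1 X^F Y, III-2 X^f Y, III-3 X^f X^f, III-4 X^f X^f.
In this assignment every recorded phenotype matches its genotype and every non-founder's genotype is obtainable from its parents' genotypes, so the pedigree is consistent.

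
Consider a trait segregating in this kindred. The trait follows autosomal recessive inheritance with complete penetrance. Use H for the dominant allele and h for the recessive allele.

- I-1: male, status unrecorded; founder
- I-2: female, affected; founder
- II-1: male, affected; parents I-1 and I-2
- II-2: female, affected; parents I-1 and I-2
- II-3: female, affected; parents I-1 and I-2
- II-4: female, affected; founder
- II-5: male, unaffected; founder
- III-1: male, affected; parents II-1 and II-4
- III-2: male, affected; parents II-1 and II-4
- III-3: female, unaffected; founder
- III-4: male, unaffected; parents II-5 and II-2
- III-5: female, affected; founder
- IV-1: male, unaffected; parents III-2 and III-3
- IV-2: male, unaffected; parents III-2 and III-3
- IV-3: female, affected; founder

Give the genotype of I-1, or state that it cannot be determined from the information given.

cannot be determined

I-1's phenotype is unrecorded, and no parent or child forces a single allele at both positions; consistent genotype assignments exist with I-1 as Hh or hh.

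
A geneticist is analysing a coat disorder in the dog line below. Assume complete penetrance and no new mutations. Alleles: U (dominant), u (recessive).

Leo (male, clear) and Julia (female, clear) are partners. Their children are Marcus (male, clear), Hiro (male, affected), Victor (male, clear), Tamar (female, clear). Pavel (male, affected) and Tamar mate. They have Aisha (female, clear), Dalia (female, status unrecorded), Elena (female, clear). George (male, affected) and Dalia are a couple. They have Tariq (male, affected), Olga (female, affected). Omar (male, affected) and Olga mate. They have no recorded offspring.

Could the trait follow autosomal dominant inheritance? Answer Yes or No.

No

Under autosomal dominant, Hiro (affected, male) cannot arise from Leo (clear) × Julia (clear).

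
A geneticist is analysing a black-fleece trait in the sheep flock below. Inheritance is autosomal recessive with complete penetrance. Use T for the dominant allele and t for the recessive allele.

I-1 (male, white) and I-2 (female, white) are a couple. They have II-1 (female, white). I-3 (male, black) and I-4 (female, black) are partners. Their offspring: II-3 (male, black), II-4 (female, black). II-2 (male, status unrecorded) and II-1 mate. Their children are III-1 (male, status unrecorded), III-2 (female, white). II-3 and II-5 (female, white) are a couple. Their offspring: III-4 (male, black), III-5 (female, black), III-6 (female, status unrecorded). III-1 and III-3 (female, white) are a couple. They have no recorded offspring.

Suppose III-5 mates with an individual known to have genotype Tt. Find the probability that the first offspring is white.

1/2

III-5 is black, so III-5 is tt.
The cross gives 1/2 Tt : 1/2 tt, so P(offspring is white) = 1/2.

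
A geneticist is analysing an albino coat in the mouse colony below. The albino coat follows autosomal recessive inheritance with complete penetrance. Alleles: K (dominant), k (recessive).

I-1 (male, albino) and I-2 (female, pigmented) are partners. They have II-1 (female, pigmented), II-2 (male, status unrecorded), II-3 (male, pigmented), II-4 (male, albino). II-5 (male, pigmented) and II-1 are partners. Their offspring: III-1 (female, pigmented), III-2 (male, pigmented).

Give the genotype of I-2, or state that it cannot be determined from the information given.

From phenotype alone, I-2 is KK or Kk.
I-2 is pigmented so carries K and passed k to II-4 (kk), so I-2 is Kk.

Kk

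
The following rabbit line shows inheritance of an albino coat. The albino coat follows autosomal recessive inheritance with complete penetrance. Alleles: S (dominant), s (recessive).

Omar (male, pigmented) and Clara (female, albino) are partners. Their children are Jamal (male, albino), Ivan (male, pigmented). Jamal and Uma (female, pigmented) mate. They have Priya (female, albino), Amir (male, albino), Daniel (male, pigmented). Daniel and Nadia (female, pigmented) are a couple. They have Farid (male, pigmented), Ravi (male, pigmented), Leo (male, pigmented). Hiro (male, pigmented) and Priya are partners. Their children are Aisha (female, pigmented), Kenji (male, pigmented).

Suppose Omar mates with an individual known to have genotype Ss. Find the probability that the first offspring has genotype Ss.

1/2

Omar is pigmented so carries S and passed s to Jamal (ss), so Omar is Ss.
The cross gives 1/4 SS : 1/2 Ss : 1/4 ss, so P(offspring has genotype Ss) = 1/2.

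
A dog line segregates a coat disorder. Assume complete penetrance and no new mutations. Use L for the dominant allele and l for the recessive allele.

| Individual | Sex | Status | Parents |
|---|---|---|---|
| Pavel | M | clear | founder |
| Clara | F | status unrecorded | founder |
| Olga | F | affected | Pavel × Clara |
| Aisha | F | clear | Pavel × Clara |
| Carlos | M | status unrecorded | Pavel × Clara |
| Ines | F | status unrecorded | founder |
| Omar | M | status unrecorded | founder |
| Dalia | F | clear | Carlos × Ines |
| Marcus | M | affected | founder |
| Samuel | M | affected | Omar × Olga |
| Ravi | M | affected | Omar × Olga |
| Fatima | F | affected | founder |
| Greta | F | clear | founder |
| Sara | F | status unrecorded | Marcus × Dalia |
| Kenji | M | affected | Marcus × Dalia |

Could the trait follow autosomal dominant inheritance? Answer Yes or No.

A consistent assignment under autosomal dominant exists: Pavel ll, Clara Ll, Olga Ll, Aisha ll, Carlos Ll, Ines Ll, Omar LL, Dalia ll, Marcus LL, Samuel LL, Ravi LL, Fatima LL, Greta ll, Sara Ll, Kenji Ll.
In this assignment every recorded phenotype matches its genotype and every non-founder's genotype is obtainable from its parents' genotypes, so the pedigree is consistent.

Yes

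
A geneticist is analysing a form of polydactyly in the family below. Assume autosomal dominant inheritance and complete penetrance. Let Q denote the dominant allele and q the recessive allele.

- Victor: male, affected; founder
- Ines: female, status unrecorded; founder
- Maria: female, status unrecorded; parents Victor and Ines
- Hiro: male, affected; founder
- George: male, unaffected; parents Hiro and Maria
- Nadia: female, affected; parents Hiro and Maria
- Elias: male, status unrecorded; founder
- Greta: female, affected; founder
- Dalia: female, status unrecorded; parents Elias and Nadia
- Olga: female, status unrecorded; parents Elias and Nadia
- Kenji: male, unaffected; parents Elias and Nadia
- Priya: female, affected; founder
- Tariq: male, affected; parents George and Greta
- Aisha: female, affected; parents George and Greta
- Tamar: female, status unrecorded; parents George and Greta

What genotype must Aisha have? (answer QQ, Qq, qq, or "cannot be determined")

From phenotype alone, Aisha is QQ or Qq.
Aisha is affected so carries Q and received q from George (qq), so Aisha is Qq.

Qq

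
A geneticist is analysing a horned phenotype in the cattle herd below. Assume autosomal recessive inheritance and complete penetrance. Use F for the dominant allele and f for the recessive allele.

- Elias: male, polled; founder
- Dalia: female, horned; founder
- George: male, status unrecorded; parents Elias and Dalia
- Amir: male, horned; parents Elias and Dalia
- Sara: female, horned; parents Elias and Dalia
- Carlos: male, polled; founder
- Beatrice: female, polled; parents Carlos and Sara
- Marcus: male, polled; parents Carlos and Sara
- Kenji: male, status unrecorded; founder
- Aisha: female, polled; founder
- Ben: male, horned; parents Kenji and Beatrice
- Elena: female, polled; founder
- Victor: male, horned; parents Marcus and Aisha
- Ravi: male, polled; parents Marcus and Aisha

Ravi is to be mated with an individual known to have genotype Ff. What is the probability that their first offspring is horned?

Marcus is polled so carries F and received f from Sara (ff), so Marcus is Ff.
Aisha is polled so carries F and passed f to Victor (ff), so Aisha is Ff.
Ravi is a polled offspring of Marcus (Ff) × Aisha (Ff), whose cross gives 1/4 FF : 1/2 Ff : 1/4 ff; conditioning on being polled, Ravi is FF with probability 1/3, Ff with probability 2/3.
Summing over parental genotype combinations, P(offspring is horned) = 2/3·1/4 = 1/6.

1/6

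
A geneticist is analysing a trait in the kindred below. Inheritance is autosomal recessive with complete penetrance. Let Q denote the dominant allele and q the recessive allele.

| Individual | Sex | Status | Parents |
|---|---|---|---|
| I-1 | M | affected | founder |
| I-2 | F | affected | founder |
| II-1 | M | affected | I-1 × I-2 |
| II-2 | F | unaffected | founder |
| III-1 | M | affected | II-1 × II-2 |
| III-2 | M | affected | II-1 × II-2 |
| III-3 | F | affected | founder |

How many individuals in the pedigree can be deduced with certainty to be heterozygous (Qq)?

Obligate heterozygotes: II-2 is unaffected so carries Q and passed q to III-1 (qq), so II-2 is Qq.
Every other individual is either homozygous by phenotype or has at least one consistent homozygous assignment, so the count is 1.

1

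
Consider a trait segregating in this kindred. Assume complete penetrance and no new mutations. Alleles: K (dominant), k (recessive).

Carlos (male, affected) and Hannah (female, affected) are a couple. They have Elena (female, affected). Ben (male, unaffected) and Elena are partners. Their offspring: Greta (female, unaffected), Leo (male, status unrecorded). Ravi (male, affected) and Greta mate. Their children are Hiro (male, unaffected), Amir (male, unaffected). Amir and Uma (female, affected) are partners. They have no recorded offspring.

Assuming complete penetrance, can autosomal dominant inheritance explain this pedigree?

A consistent assignment under autosomal dominant exists: Carlos KK, Hannah Kk, Elena Kk, Ben kk, Greta kk, Leo Kk, Ravi Kk, Hiro kk, Amir kk, Uma KK.
In this assignment every recorded phenotype matches its genotype and every non-founder's genotype is obtainable from its parents' genotypes, so the pedigree is consistent.

Yes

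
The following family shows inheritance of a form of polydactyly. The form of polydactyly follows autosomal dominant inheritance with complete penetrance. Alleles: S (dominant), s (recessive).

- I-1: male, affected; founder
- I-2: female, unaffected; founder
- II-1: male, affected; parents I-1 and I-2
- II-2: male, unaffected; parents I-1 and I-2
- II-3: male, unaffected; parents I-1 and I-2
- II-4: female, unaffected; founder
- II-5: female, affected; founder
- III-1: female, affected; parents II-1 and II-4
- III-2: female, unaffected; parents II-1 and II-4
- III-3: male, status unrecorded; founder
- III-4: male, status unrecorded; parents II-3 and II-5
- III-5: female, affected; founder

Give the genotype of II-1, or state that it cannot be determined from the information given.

Ss

From phenotype alone, II-1 is SS or Ss.
II-1 is affected so carries S and received s from I-2 (ss), so II-1 is Ss.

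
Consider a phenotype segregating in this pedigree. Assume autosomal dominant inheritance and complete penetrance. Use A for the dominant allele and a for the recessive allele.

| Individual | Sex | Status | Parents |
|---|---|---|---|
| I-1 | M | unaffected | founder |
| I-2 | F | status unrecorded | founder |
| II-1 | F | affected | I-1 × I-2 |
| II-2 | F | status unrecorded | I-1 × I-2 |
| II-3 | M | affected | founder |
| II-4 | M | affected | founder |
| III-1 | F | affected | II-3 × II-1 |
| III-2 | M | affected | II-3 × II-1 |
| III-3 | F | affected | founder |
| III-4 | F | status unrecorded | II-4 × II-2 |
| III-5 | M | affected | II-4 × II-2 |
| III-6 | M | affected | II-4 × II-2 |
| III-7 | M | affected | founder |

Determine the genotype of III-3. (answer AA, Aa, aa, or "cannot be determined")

III-3's phenotype allows AA or Aa, and no parent or child forces a single allele at both positions; consistent genotype assignments exist with III-3 as AA or Aa.

cannot be determined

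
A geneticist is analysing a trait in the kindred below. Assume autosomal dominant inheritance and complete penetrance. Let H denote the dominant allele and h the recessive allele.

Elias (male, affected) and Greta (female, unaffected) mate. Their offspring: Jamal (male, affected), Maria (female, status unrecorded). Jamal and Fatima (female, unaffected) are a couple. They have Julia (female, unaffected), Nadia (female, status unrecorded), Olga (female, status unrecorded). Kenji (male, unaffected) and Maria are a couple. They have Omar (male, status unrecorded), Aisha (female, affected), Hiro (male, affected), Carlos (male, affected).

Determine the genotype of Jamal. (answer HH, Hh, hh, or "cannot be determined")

Hh

From phenotype alone, Jamal is HH or Hh.
Jamal is affected so carries H and received h from Greta (hh), so Jamal is Hh.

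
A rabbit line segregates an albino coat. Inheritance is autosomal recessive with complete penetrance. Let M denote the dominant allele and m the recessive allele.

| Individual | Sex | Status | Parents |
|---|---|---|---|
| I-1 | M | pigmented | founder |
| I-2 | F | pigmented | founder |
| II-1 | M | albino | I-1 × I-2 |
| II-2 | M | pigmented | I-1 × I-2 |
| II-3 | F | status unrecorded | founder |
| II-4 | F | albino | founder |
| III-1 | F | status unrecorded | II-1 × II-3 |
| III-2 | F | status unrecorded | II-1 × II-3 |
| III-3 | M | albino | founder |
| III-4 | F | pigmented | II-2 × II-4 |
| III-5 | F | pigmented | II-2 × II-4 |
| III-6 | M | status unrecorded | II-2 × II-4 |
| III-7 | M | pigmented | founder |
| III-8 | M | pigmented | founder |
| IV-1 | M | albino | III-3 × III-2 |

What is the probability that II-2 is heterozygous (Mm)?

I-1 is pigmented so carries M and passed m to II-1 (mm), so I-1 is Mm.
I-2 is pigmented so carries M and passed m to II-1 (mm), so I-2 is Mm.
Their cross gives offspring ratios 1/4 MM : 1/2 Mm : 1/4 mm. Conditioning on II-2 being pigmented, P(Mm) = 1/2 / 3/4 = 2/3 before taking II-2's own offspring into account.
II-4 is albino, so II-4 is mm.
Now use II-2's offspring. Probability of each recorded status — pigmented daughter III-4: 1/2 if II-2 is Mm, 1 if MM; pigmented daughter III-5: 1/2 if II-2 is Mm, 1 if MM. (III-6: equally likely either way, so uninformative.)
Bayes: P(Mm) = 2/3·1/4 / (2/3·1/4 + 1/3·1) = 1/3.

1/3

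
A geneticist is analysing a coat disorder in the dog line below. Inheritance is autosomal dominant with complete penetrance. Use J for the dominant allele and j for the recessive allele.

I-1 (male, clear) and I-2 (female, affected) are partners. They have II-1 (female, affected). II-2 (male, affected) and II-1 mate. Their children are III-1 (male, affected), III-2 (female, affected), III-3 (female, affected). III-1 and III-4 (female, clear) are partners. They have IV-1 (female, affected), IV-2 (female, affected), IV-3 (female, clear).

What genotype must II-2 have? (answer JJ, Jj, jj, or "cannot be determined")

cannot be determined

II-2's phenotype allows JJ or Jj, and no parent or child forces a single allele at both positions; consistent genotype assignments exist with II-2 as JJ or Jj.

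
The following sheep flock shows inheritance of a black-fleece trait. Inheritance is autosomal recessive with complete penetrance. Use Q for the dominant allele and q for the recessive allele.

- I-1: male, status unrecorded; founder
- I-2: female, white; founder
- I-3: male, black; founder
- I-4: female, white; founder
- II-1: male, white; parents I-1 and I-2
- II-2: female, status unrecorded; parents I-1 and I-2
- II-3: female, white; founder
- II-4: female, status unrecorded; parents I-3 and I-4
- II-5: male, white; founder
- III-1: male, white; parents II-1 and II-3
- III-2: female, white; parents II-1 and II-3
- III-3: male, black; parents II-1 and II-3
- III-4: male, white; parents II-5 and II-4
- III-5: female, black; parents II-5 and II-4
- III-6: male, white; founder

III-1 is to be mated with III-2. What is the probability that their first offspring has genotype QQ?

4/9

II-1 is white so carries Q and passed q to III-3 (qq), so II-1 is Qq.
II-3 is white so carries Q and passed q to III-3 (qq), so II-3 is Qq.
III-1 is a white offspring of II-1 (Qq) × II-3 (Qq), whose cross gives 1/4 QQ : 1/2 Qq : 1/4 qq; conditioning on being white, III-1 is QQ with probability 1/3, Qq with probability 2/3.
III-2 is a white offspring of II-1 (Qq) × II-3 (Qq), whose cross gives 1/4 QQ : 1/2 Qq : 1/4 qq; conditioning on being white, III-2 is QQ with probability 1/3, Qq with probability 2/3.
Summing over parental genotype combinations, P(offspring has genotype QQ) = 1/9·1 + 2/9·1/2 + 2/9·1/2 + 4/9·1/4 = 4/9.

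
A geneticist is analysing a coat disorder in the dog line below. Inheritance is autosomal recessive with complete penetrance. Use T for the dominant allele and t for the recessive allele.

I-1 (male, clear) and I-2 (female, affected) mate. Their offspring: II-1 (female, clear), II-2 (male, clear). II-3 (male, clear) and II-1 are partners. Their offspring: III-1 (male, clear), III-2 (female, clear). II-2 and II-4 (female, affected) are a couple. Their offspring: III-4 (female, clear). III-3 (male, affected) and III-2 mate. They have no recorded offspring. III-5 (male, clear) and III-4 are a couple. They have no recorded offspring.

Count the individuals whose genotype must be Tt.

3

Obligate heterozygotes: II-1 is clear so carries T and received t from I-2 (tt), so II-1 is Tt; II-2 is clear so carries T and received t from I-2 (tt), so II-2 is Tt; III-4 is clear so carries T and received t from II-4 (tt), so III-4 is Tt.
Every other individual is either homozygous by phenotype or has at least one consistent homozygous assignment, so the count is 3.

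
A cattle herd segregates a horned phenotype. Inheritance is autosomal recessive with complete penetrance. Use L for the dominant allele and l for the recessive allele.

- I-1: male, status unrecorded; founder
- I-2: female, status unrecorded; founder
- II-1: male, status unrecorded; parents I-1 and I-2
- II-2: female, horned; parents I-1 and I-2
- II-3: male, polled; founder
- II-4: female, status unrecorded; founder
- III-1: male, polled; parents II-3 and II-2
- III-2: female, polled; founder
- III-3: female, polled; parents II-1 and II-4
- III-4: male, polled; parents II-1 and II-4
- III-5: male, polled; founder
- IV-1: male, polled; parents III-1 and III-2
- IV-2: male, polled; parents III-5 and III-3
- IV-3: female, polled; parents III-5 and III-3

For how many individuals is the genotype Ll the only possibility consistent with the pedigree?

1

Obligate heterozygotes: III-1 is polled so carries L and received l from II-2 (ll), so III-1 is Ll.
Every other individual is either homozygous by phenotype or has at least one consistent homozygous assignment, so the count is 1.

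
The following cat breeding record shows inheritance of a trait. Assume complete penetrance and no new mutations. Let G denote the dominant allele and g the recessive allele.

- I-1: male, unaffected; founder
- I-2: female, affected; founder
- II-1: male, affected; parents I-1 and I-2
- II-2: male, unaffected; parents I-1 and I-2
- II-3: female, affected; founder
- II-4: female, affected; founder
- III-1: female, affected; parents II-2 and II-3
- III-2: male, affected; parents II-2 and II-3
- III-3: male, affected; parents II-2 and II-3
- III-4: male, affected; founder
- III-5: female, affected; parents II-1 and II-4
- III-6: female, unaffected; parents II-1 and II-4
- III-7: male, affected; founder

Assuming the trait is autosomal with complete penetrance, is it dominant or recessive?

II-1 and II-4 are both affected yet have an unaffected child III-6. Under a recessive model two affected parents are homozygous and every child would be affected, so the trait cannot be recessive.

dominant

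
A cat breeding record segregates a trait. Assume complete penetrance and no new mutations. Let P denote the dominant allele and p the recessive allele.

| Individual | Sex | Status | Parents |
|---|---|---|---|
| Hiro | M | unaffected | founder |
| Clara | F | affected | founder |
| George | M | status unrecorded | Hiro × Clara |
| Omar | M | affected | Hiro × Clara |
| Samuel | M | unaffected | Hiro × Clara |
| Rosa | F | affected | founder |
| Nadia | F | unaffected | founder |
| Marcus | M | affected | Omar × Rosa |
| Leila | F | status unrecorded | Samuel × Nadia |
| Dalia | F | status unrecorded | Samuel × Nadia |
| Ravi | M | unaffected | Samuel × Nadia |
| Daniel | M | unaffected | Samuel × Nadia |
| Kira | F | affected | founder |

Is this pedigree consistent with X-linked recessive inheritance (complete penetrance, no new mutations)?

No

Under X-linked recessive, Samuel (unaffected, male) cannot arise from Hiro (unaffected) × Clara (affected).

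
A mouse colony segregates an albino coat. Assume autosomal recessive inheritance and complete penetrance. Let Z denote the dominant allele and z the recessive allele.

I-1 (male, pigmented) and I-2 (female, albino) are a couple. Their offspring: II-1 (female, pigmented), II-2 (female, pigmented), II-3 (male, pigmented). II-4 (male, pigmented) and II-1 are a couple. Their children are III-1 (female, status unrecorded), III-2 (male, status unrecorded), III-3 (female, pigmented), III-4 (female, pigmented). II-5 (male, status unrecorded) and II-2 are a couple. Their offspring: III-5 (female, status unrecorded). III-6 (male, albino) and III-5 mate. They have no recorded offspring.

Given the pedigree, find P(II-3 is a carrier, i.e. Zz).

1

II-3 is pigmented so carries Z and received z from I-2 (zz), so II-3 is Zz, giving P(Zz) = 1.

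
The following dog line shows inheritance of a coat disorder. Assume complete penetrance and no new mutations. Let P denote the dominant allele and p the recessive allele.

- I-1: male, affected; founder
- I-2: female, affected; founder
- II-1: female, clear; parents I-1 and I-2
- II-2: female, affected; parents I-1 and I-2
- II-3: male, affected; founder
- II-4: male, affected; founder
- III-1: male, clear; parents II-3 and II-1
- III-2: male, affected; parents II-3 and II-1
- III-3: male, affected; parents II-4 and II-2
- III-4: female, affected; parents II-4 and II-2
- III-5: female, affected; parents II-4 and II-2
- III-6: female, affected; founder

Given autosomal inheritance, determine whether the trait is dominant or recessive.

I-1 and I-2 are both affected yet have a clear child II-1. Under a recessive model two affected parents are homozygous and every child would be affected, so the trait cannot be recessive.

dominant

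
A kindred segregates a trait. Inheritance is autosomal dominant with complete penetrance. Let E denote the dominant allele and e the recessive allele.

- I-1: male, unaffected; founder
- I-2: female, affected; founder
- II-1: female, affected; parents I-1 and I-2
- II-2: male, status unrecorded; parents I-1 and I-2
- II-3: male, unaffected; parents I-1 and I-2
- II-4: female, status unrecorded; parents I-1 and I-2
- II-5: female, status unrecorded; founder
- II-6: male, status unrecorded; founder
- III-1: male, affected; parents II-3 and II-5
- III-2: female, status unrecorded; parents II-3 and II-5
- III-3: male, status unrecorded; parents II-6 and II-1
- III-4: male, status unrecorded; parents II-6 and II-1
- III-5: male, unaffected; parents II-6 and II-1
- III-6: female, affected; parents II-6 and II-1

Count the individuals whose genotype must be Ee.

Obligate heterozygotes: I-2 is affected so carries E and passed e to II-3 (ee), so I-2 is Ee; II-1 is affected so carries E and received e from I-1 (ee), so II-1 is Ee; III-1 is affected so carries E and received e from II-3 (ee), so III-1 is Ee.
Every other individual is either homozygous by phenotype or has at least one consistent homozygous assignment, so the count is 3.

3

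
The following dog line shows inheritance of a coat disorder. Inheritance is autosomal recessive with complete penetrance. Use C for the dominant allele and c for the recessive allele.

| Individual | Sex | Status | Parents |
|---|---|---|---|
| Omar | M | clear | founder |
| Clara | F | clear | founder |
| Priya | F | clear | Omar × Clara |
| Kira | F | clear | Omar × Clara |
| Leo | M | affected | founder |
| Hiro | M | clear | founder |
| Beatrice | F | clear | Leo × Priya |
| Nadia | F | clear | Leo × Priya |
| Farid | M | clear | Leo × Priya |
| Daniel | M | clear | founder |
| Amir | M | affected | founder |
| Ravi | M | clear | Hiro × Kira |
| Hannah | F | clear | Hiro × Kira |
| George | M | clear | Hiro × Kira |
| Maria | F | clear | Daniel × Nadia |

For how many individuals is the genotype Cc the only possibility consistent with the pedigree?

3

Obligate heterozygotes: Beatrice is clear so carries C and received c from Leo (cc), so Beatrice is Cc; Nadia is clear so carries C and received c from Leo (cc), so Nadia is Cc; Farid is clear so carries C and received c from Leo (cc), so Farid is Cc.
Every other individual is either homozygous by phenotype or has at least one consistent homozygous assignment, so the count is 3.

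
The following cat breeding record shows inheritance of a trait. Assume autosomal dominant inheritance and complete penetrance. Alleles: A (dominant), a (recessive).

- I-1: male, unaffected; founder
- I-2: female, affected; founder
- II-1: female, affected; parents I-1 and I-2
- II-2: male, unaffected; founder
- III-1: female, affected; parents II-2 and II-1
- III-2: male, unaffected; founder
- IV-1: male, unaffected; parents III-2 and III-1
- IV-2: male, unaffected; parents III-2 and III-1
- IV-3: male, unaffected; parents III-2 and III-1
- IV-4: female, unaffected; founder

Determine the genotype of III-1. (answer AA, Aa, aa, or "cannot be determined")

Aa

From phenotype alone, III-1 is AA or Aa.
III-1 is affected so carries A and received a from II-2 (aa), so III-1 is Aa.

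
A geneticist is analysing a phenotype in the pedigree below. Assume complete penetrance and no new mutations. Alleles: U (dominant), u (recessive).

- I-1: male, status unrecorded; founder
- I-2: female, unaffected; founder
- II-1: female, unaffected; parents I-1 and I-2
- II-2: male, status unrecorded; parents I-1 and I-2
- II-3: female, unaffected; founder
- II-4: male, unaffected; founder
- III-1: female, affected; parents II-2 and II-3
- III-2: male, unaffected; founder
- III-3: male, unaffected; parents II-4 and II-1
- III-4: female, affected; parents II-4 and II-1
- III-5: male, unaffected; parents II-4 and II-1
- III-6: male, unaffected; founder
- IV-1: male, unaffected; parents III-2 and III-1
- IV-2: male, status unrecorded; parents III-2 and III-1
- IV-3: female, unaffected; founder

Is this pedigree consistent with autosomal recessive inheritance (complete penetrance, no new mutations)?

Yes

A consistent assignment under autosomal recessive exists: I-1 UU, I-2 Uu, II-1 Uu, II-2 Uu, II-3 Uu, II-4 Uu, III-1 uu, III-2 UU, III-3 UU, III-4 uu, III-5 UU, III-6 UU, IV-1 Uu, IV-2 Uu, IV-3 UU.
In this assignment every recorded phenotype matches its genotype and every non-founder's genotype is obtainable from its parents' genotypes, so the pedigree is consistent.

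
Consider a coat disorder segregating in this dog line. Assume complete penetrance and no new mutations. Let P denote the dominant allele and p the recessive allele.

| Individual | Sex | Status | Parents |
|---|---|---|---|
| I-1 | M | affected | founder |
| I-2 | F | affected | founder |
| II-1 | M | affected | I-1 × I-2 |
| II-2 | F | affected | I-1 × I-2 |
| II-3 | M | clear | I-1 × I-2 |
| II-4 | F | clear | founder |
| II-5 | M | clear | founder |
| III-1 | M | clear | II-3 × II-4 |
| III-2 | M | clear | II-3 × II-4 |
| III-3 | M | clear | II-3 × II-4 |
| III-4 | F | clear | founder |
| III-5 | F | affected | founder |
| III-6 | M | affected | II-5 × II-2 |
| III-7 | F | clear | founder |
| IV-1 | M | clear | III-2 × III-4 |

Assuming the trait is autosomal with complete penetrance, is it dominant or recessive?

I-1 and I-2 are both affected yet have a clear child II-3. Under a recessive model two affected parents are homozygous and every child would be affected, so the trait cannot be recessive.

dominant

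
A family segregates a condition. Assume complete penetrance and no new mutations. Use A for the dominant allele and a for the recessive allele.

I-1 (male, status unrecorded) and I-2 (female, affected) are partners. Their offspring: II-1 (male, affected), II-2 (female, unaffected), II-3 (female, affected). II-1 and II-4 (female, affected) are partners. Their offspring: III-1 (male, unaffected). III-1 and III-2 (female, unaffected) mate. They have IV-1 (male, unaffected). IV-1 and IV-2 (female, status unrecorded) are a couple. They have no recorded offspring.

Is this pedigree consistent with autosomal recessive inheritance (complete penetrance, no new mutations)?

No

Under autosomal recessive, III-1 (unaffected, male) cannot arise from II-1 (affected) × II-4 (affected).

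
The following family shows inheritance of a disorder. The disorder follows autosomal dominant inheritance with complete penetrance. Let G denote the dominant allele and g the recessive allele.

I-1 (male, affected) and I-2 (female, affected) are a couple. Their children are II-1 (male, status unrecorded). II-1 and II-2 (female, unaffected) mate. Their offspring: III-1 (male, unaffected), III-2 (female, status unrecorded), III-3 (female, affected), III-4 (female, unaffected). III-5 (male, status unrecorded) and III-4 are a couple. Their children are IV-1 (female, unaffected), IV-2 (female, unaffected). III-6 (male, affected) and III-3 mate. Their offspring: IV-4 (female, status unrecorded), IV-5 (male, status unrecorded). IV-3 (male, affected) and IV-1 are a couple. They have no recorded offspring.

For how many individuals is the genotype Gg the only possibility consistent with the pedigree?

Obligate heterozygotes: II-1 passed G to III-3 (Gg, whose g came from II-2) and passed g to III-1 (gg), so II-1 is Gg; III-3 is affected so carries G and received g from II-2 (gg), so III-3 is Gg.
Every other individual is either homozygous by phenotype or has at least one consistent homozygous assignment, so the count is 2.

2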